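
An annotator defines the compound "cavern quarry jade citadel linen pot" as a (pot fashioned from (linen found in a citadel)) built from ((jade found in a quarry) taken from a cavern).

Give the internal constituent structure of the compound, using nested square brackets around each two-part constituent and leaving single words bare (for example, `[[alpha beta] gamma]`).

[[cavern [quarry jade]] [[citadel linen] pot]]

Overall it is a kind of pot (specifically "citadel linen pot"); the modifier is "cavern quarry jade".
Inside "cavern quarry jade": head "jade" (specifically "quarry jade"), modifier "cavern".
Inside "quarry jade": head "jade", modifier "quarry".
Inside "citadel linen pot": head "pot", modifier "citadel linen".
Inside "citadel linen": head "linen", modifier "citadel".
So the structure is [[cavern [quarry jade]] [[citadel linen] pot]].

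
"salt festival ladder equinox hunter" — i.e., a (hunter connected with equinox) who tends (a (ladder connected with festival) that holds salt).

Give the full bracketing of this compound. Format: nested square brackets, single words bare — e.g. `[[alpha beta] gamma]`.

At the top level: head "hunter" (specifically "equinox hunter"); modifier "salt festival ladder".
"salt festival ladder" → head "ladder" (specifically "festival ladder"), modifier "salt".
"festival ladder" → head "ladder", modifier "festival".
"equinox hunter" → head "hunter", modifier "equinox".
Assembled: [[salt [festival ladder]] [equinox hunter]].

[[salt [festival ladder]] [equinox hunter]]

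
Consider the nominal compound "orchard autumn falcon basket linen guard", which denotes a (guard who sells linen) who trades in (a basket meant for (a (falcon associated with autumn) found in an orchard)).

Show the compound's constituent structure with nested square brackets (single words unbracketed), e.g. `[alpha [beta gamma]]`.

[[[orchard [autumn falcon]] basket] [linen guard]]

Whole compound: head "guard" (specifically "linen guard"), modifier "orchard autumn falcon basket".
"orchard autumn falcon basket" → head "basket", modifier "orchard autumn falcon".
"orchard autumn falcon" → head "falcon" (specifically "autumn falcon"), modifier "orchard".
"autumn falcon" → head "falcon", modifier "autumn".
"linen guard" → head "guard", modifier "linen".
Putting it together: [[[orchard [autumn falcon]] basket] [linen guard]].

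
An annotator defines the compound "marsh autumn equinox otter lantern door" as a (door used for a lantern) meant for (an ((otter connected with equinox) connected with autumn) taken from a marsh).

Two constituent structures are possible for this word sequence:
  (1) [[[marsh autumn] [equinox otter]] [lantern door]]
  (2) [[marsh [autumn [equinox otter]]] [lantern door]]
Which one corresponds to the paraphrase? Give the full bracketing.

The paraphrase's head is the "door" part ("lantern door"); its modifier is "marsh autumn equinox otter".
That top-level split, carried through the inner groups, gives [[marsh [autumn [equinox otter]]] [lantern door]].

[[marsh [autumn [equinox otter]]] [lantern door]]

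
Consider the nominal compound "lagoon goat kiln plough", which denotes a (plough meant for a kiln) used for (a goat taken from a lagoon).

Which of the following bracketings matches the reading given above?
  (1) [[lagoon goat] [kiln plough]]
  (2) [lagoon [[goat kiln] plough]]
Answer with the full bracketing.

The paraphrase's head is the "plough" part ("kiln plough"); its modifier is "lagoon goat".
That top-level split, carried through the inner groups, gives [[lagoon goat] [kiln plough]].

[[lagoon goat] [kiln plough]]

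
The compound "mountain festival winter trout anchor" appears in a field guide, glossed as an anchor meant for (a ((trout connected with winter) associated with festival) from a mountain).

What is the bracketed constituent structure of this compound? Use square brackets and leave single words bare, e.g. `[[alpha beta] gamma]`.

Whole compound: head "anchor", modifier "mountain festival winter trout".
"mountain festival winter trout" → head "trout" (specifically "festival winter trout"), modifier "mountain".
"festival winter trout" → head "trout" (specifically "winter trout"), modifier "festival".
"winter trout" → head "trout", modifier "winter".
Putting it together: [[mountain [festival [winter trout]]] anchor].

[[mountain [festival [winter trout]]] anchor]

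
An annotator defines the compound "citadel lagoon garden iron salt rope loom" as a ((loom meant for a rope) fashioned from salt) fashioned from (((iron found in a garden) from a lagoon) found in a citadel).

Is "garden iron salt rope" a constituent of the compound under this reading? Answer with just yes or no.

The top-level split is [citadel lagoon garden iron] [salt rope loom]; the full structure is [[citadel [lagoon [garden iron]]] [salt [rope loom]]].
"garden iron salt rope" straddles a constituent boundary, so it is not a single unit.

no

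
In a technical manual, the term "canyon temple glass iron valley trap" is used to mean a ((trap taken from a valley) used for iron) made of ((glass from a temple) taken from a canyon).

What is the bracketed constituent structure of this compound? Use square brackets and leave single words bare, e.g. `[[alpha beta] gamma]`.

Overall it is a kind of trap (specifically "iron valley trap"); the modifier is "canyon temple glass".
Within "canyon temple glass", the head is "glass" (specifically "temple glass") and the modifier is "canyon".
Within "temple glass", the head is "glass" and the modifier is "temple".
Within "iron valley trap", the head is "trap" (specifically "valley trap") and the modifier is "iron".
Within "valley trap", the head is "trap" and the modifier is "valley".
So the structure is [[canyon [temple glass]] [iron [valley trap]]].

[[canyon [temple glass]] [iron [valley trap]]]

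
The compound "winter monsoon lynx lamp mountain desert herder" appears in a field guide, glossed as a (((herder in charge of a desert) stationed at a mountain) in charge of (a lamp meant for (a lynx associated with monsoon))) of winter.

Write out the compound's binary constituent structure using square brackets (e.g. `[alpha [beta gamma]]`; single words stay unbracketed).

[winter [[[monsoon lynx] lamp] [mountain [desert herder]]]]

Whole compound: head "herder" (specifically "monsoon lynx lamp mountain desert herder"), modifier "winter".
"monsoon lynx lamp mountain desert herder" → head "herder" (specifically "mountain desert herder"), modifier "monsoon lynx lamp".
"monsoon lynx lamp" → head "lamp", modifier "monsoon lynx".
"monsoon lynx" → head "lynx", modifier "monsoon".
"mountain desert herder" → head "herder" (specifically "desert herder"), modifier "mountain".
"desert herder" → head "herder", modifier "desert".
Assembled: [winter [[[monsoon lynx] lamp] [mountain [desert herder]]]].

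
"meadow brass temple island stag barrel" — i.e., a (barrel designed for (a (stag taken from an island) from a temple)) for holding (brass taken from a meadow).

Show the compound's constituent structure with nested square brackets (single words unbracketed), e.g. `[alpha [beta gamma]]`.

[[meadow brass] [[temple [island stag]] barrel]]

Overall it is a kind of barrel (specifically "temple island stag barrel"); the modifier is "meadow brass".
"meadow brass" → head "brass", modifier "meadow".
"temple island stag barrel" → head "barrel", modifier "temple island stag".
"temple island stag" → head "stag" (specifically "island stag"), modifier "temple".
"island stag" → head "stag", modifier "island".
So the structure is [[meadow brass] [[temple [island stag]] barrel]].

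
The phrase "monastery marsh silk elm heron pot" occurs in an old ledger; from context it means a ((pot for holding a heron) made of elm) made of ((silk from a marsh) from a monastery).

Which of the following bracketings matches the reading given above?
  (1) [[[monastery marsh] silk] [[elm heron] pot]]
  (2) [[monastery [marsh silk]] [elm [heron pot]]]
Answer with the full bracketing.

The paraphrase's head is the "pot" part ("elm heron pot"); its modifier is "monastery marsh silk".
That top-level split, carried through the inner groups, gives [[monastery [marsh silk]] [elm [heron pot]]].

[[monastery [marsh silk]] [elm [heron pot]]]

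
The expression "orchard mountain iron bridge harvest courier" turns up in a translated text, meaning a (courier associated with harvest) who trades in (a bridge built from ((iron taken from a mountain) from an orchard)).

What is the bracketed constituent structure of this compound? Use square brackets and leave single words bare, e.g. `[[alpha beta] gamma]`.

[[[orchard [mountain iron]] bridge] [harvest courier]]

Whole compound: head "courier" (specifically "harvest courier"), modifier "orchard mountain iron bridge".
"orchard mountain iron bridge" → head "bridge", modifier "orchard mountain iron".
"orchard mountain iron" → head "iron" (specifically "mountain iron"), modifier "orchard".
"mountain iron" → head "iron", modifier "mountain".
"harvest courier" → head "courier", modifier "harvest".
Putting it together: [[[orchard [mountain iron]] bridge] [harvest courier]].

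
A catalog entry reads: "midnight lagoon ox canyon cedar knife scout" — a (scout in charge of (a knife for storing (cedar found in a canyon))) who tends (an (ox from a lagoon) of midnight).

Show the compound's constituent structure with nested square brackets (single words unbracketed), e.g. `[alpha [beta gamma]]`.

[[midnight [lagoon ox]] [[[canyon cedar] knife] scout]]

Whole compound: head "scout" (specifically "canyon cedar knife scout"), modifier "midnight lagoon ox".
Within "midnight lagoon ox", the head is "ox" (specifically "lagoon ox") and the modifier is "midnight".
Within "lagoon ox", the head is "ox" and the modifier is "lagoon".
Within "canyon cedar knife scout", the head is "scout" and the modifier is "canyon cedar knife".
Within "canyon cedar knife", the head is "knife" and the modifier is "canyon cedar".
Within "canyon cedar", the head is "cedar" and the modifier is "canyon".
So the structure is [[midnight [lagoon ox]] [[[canyon cedar] knife] scout]].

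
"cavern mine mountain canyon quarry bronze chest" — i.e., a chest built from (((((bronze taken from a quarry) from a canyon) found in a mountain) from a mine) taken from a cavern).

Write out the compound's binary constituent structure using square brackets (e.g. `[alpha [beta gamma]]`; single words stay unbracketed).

At the top level: head "chest"; modifier "cavern mine mountain canyon quarry bronze".
Within "cavern mine mountain canyon quarry bronze", the head is "bronze" (specifically "mine mountain canyon quarry bronze") and the modifier is "cavern".
Within "mine mountain canyon quarry bronze", the head is "bronze" (specifically "mountain canyon quarry bronze") and the modifier is "mine".
Within "mountain canyon quarry bronze", the head is "bronze" (specifically "canyon quarry bronze") and the modifier is "mountain".
Within "canyon quarry bronze", the head is "bronze" (specifically "quarry bronze") and the modifier is "canyon".
Within "quarry bronze", the head is "bronze" and the modifier is "quarry".
Putting it together: [[cavern [mine [mountain [canyon [quarry bronze]]]]] chest].

[[cavern [mine [mountain [canyon [quarry bronze]]]]] chest]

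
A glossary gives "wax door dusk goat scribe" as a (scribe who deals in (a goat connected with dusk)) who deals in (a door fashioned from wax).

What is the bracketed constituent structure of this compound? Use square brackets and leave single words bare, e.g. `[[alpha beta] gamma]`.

At the top level: head "scribe" (specifically "dusk goat scribe"); modifier "wax door".
Inside "wax door": head "door", modifier "wax".
Inside "dusk goat scribe": head "scribe", modifier "dusk goat".
Inside "dusk goat": head "goat", modifier "dusk".
So the structure is [[wax door] [[dusk goat] scribe]].

[[wax door] [[dusk goat] scribe]]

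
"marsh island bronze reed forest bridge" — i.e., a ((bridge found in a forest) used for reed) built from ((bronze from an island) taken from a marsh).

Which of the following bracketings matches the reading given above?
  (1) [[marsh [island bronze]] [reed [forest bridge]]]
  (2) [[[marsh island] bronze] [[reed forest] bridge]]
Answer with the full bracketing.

[[marsh [island bronze]] [reed [forest bridge]]]

The paraphrase's head is the "bridge" part ("reed forest bridge"); its modifier is "marsh island bronze".
That top-level split, carried through the inner groups, gives [[marsh [island bronze]] [reed [forest bridge]]].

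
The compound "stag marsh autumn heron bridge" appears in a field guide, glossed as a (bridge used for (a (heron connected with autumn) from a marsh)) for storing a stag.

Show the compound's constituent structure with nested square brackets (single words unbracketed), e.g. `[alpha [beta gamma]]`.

At the top level: head "bridge" (specifically "marsh autumn heron bridge"); modifier "stag".
"marsh autumn heron bridge" → head "bridge", modifier "marsh autumn heron".
"marsh autumn heron" → head "heron" (specifically "autumn heron"), modifier "marsh".
"autumn heron" → head "heron", modifier "autumn".
Assembled: [stag [[marsh [autumn heron]] bridge]].

[stag [[marsh [autumn heron]] bridge]]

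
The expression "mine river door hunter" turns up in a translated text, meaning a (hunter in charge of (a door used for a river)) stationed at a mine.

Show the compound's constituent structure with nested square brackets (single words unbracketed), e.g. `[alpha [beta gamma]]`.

Overall it is a kind of hunter (specifically "river door hunter"); the modifier is "mine".
"river door hunter" → head "hunter", modifier "river door".
"river door" → head "door", modifier "river".
Putting it together: [mine [[river door] hunter]].

[mine [[river door] hunter]]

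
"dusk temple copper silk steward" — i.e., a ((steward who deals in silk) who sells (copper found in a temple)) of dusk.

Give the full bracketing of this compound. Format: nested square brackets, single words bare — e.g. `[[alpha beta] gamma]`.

[dusk [[temple copper] [silk steward]]]

The outermost head in the paraphrase is "steward" (specifically "temple copper silk steward"), modified by "dusk".
"temple copper silk steward" → head "steward" (specifically "silk steward"), modifier "temple copper".
"temple copper" → head "copper", modifier "temple".
"silk steward" → head "steward", modifier "silk".
Assembled: [dusk [[temple copper] [silk steward]]].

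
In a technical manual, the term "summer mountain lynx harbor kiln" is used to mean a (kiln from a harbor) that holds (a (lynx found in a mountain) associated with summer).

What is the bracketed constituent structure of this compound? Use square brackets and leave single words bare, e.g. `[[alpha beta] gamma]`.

[[summer [mountain lynx]] [harbor kiln]]

Overall it is a kind of kiln (specifically "harbor kiln"); the modifier is "summer mountain lynx".
Inside "summer mountain lynx": head "lynx" (specifically "mountain lynx"), modifier "summer".
Inside "mountain lynx": head "lynx", modifier "mountain".
Inside "harbor kiln": head "kiln", modifier "harbor".
So the structure is [[summer [mountain lynx]] [harbor kiln]].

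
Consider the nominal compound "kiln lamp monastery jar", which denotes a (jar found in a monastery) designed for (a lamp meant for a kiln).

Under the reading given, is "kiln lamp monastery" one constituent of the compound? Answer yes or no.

The top-level split is [kiln lamp] [monastery jar]; the full structure is [[kiln lamp] [monastery jar]].
"kiln lamp monastery" straddles a constituent boundary, so it is not a single unit.

no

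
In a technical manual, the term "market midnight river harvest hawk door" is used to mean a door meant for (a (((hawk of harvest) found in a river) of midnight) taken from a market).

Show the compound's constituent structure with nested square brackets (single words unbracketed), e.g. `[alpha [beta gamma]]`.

[[market [midnight [river [harvest hawk]]]] door]

The outermost head in the paraphrase is "door", modified by "market midnight river harvest hawk".
"market midnight river harvest hawk" → head "hawk" (specifically "midnight river harvest hawk"), modifier "market".
"midnight river harvest hawk" → head "hawk" (specifically "river harvest hawk"), modifier "midnight".
"river harvest hawk" → head "hawk" (specifically "harvest hawk"), modifier "river".
"harvest hawk" → head "hawk", modifier "harvest".
Putting it together: [[market [midnight [river [harvest hawk]]]] door].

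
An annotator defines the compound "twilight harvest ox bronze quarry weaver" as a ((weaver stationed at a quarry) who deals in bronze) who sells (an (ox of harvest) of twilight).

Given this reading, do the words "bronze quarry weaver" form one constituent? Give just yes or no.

yes

The paraphrase groups the words so that "bronze quarry weaver" is one unit: it corresponds to a single parenthesized sub-phrase.
The full structure is [[twilight [harvest ox]] [bronze [quarry weaver]]], in which [bronze quarry weaver] is a constituent.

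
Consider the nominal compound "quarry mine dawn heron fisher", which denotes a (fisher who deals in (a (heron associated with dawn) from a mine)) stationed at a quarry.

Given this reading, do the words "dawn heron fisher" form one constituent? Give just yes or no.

no

The top-level split is [quarry] [mine dawn heron fisher]; the full structure is [quarry [[mine [dawn heron]] fisher]].
"dawn heron fisher" straddles a constituent boundary, so it is not a single unit.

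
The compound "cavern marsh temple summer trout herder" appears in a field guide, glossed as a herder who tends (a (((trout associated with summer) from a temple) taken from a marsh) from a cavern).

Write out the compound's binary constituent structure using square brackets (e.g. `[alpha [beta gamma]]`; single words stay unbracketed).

Whole compound: head "herder", modifier "cavern marsh temple summer trout".
"cavern marsh temple summer trout" → head "trout" (specifically "marsh temple summer trout"), modifier "cavern".
"marsh temple summer trout" → head "trout" (specifically "temple summer trout"), modifier "marsh".
"temple summer trout" → head "trout" (specifically "summer trout"), modifier "temple".
"summer trout" → head "trout", modifier "summer".
Putting it together: [[cavern [marsh [temple [summer trout]]]] herder].

[[cavern [marsh [temple [summer trout]]]] herder]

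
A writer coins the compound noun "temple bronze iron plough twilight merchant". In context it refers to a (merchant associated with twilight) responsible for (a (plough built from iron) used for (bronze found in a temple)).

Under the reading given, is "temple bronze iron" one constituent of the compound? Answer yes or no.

The top-level split is [temple bronze iron plough] [twilight merchant]; the full structure is [[[temple bronze] [iron plough]] [twilight merchant]].
"temple bronze iron" straddles a constituent boundary, so it is not a single unit.

no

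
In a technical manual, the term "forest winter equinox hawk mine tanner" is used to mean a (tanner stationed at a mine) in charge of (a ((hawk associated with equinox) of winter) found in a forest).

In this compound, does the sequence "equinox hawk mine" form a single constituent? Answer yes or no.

no

The top-level split is [forest winter equinox hawk] [mine tanner]; the full structure is [[forest [winter [equinox hawk]]] [mine tanner]].
"equinox hawk mine" straddles a constituent boundary, so it is not a single unit.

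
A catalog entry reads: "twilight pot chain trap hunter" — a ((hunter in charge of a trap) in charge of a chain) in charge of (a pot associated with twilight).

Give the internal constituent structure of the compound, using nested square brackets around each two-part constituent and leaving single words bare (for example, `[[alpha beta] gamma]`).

[[twilight pot] [chain [trap hunter]]]

Whole compound: head "hunter" (specifically "chain trap hunter"), modifier "twilight pot".
Within "twilight pot", the head is "pot" and the modifier is "twilight".
Within "chain trap hunter", the head is "hunter" (specifically "trap hunter") and the modifier is "chain".
Within "trap hunter", the head is "hunter" and the modifier is "trap".
Assembled: [[twilight pot] [chain [trap hunter]]].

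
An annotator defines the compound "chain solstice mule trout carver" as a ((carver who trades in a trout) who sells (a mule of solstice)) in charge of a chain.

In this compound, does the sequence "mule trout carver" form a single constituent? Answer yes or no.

The top-level split is [chain] [solstice mule trout carver]; the full structure is [chain [[solstice mule] [trout carver]]].
"mule trout carver" straddles a constituent boundary, so it is not a single unit.

no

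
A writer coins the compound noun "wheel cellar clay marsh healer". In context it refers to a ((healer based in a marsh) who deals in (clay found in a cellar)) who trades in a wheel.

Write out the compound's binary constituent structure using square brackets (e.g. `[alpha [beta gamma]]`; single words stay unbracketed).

At the top level: head "healer" (specifically "cellar clay marsh healer"); modifier "wheel".
Inside "cellar clay marsh healer": head "healer" (specifically "marsh healer"), modifier "cellar clay".
Inside "cellar clay": head "clay", modifier "cellar".
Inside "marsh healer": head "healer", modifier "marsh".
Assembled: [wheel [[cellar clay] [marsh healer]]].

[wheel [[cellar clay] [marsh healer]]]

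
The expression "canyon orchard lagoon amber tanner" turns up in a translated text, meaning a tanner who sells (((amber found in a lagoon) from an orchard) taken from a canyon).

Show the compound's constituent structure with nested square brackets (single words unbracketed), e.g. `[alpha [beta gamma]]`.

The outermost head in the paraphrase is "tanner", modified by "canyon orchard lagoon amber".
"canyon orchard lagoon amber" → head "amber" (specifically "orchard lagoon amber"), modifier "canyon".
"orchard lagoon amber" → head "amber" (specifically "lagoon amber"), modifier "orchard".
"lagoon amber" → head "amber", modifier "lagoon".
Putting it together: [[canyon [orchard [lagoon amber]]] tanner].

[[canyon [orchard [lagoon amber]]] tanner]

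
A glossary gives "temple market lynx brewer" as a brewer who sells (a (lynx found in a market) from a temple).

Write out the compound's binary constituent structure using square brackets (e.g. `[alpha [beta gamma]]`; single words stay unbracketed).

[[temple [market lynx]] brewer]

Overall it is a kind of brewer; the modifier is "temple market lynx".
Within "temple market lynx", the head is "lynx" (specifically "market lynx") and the modifier is "temple".
Within "market lynx", the head is "lynx" and the modifier is "market".
Assembled: [[temple [market lynx]] brewer].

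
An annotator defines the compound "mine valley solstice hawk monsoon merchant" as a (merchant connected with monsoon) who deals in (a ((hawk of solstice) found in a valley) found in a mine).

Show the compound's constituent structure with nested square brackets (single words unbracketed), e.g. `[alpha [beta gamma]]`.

[[mine [valley [solstice hawk]]] [monsoon merchant]]

At the top level: head "merchant" (specifically "monsoon merchant"); modifier "mine valley solstice hawk".
Within "mine valley solstice hawk", the head is "hawk" (specifically "valley solstice hawk") and the modifier is "mine".
Within "valley solstice hawk", the head is "hawk" (specifically "solstice hawk") and the modifier is "valley".
Within "solstice hawk", the head is "hawk" and the modifier is "solstice".
Within "monsoon merchant", the head is "merchant" and the modifier is "monsoon".
So the structure is [[mine [valley [solstice hawk]]] [monsoon merchant]].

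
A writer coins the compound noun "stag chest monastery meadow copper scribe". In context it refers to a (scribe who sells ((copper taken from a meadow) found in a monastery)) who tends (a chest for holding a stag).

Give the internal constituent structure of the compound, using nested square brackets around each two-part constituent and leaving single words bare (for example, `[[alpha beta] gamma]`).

[[stag chest] [[monastery [meadow copper]] scribe]]

Whole compound: head "scribe" (specifically "monastery meadow copper scribe"), modifier "stag chest".
Inside "stag chest": head "chest", modifier "stag".
Inside "monastery meadow copper scribe": head "scribe", modifier "monastery meadow copper".
Inside "monastery meadow copper": head "copper" (specifically "meadow copper"), modifier "monastery".
Inside "meadow copper": head "copper", modifier "meadow".
Putting it together: [[stag chest] [[monastery [meadow copper]] scribe]].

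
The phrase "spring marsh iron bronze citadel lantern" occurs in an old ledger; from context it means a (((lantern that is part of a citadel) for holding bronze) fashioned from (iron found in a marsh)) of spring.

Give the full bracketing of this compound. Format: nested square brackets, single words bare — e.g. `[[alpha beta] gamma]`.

[spring [[marsh iron] [bronze [citadel lantern]]]]

The outermost head in the paraphrase is "lantern" (specifically "marsh iron bronze citadel lantern"), modified by "spring".
"marsh iron bronze citadel lantern" → head "lantern" (specifically "bronze citadel lantern"), modifier "marsh iron".
"marsh iron" → head "iron", modifier "marsh".
"bronze citadel lantern" → head "lantern" (specifically "citadel lantern"), modifier "bronze".
"citadel lantern" → head "lantern", modifier "citadel".
Assembled: [spring [[marsh iron] [bronze [citadel lantern]]]].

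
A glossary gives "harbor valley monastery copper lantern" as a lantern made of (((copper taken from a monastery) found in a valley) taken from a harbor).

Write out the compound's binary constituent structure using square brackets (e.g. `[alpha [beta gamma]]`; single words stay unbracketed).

Overall it is a kind of lantern; the modifier is "harbor valley monastery copper".
"harbor valley monastery copper" → head "copper" (specifically "valley monastery copper"), modifier "harbor".
"valley monastery copper" → head "copper" (specifically "monastery copper"), modifier "valley".
"monastery copper" → head "copper", modifier "monastery".
Putting it together: [[harbor [valley [monastery copper]]] lantern].

[[harbor [valley [monastery copper]]] lantern]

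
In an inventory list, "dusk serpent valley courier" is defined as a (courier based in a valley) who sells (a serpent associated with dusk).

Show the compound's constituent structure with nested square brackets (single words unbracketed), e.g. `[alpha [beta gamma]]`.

Whole compound: head "courier" (specifically "valley courier"), modifier "dusk serpent".
Inside "dusk serpent": head "serpent", modifier "dusk".
Inside "valley courier": head "courier", modifier "valley".
So the structure is [[dusk serpent] [valley courier]].

[[dusk serpent] [valley courier]]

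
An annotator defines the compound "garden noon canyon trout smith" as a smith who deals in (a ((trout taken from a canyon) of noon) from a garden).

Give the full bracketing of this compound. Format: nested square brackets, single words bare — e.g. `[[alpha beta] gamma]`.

At the top level: head "smith"; modifier "garden noon canyon trout".
Inside "garden noon canyon trout": head "trout" (specifically "noon canyon trout"), modifier "garden".
Inside "noon canyon trout": head "trout" (specifically "canyon trout"), modifier "noon".
Inside "canyon trout": head "trout", modifier "canyon".
Putting it together: [[garden [noon [canyon trout]]] smith].

[[garden [noon [canyon trout]]] smith]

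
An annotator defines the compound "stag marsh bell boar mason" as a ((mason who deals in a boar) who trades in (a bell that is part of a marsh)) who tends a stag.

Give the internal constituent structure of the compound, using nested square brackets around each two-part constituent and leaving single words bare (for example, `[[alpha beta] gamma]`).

[stag [[marsh bell] [boar mason]]]

Overall it is a kind of mason (specifically "marsh bell boar mason"); the modifier is "stag".
Inside "marsh bell boar mason": head "mason" (specifically "boar mason"), modifier "marsh bell".
Inside "marsh bell": head "bell", modifier "marsh".
Inside "boar mason": head "mason", modifier "boar".
Assembled: [stag [[marsh bell] [boar mason]]].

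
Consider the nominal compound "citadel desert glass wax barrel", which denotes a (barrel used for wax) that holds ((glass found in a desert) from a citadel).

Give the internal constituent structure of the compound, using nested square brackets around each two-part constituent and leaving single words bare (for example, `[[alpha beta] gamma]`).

Whole compound: head "barrel" (specifically "wax barrel"), modifier "citadel desert glass".
"citadel desert glass" → head "glass" (specifically "desert glass"), modifier "citadel".
"desert glass" → head "glass", modifier "desert".
"wax barrel" → head "barrel", modifier "wax".
So the structure is [[citadel [desert glass]] [wax barrel]].

[[citadel [desert glass]] [wax barrel]]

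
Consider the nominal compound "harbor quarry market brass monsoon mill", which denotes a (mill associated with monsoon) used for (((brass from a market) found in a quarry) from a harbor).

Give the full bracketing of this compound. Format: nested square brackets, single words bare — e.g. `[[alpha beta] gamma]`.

The outermost head in the paraphrase is "mill" (specifically "monsoon mill"), modified by "harbor quarry market brass".
"harbor quarry market brass" → head "brass" (specifically "quarry market brass"), modifier "harbor".
"quarry market brass" → head "brass" (specifically "market brass"), modifier "quarry".
"market brass" → head "brass", modifier "market".
"monsoon mill" → head "mill", modifier "monsoon".
Assembled: [[harbor [quarry [market brass]]] [monsoon mill]].

[[harbor [quarry [market brass]]] [monsoon mill]]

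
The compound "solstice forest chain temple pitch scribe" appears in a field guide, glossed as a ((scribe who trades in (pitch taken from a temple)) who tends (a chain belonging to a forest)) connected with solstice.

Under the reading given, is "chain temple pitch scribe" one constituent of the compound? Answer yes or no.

no

The top-level split is [solstice] [forest chain temple pitch scribe]; the full structure is [solstice [[forest chain] [[temple pitch] scribe]]].
"chain temple pitch scribe" straddles a constituent boundary, so it is not a single unit.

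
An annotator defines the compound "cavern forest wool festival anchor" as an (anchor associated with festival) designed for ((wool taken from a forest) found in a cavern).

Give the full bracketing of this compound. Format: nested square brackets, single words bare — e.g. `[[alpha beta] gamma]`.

[[cavern [forest wool]] [festival anchor]]

At the top level: head "anchor" (specifically "festival anchor"); modifier "cavern forest wool".
Inside "cavern forest wool": head "wool" (specifically "forest wool"), modifier "cavern".
Inside "forest wool": head "wool", modifier "forest".
Inside "festival anchor": head "anchor", modifier "festival".
Assembled: [[cavern [forest wool]] [festival anchor]].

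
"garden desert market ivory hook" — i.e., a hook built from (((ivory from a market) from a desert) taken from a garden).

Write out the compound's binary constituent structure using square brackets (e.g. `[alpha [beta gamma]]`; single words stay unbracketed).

The outermost head in the paraphrase is "hook", modified by "garden desert market ivory".
Within "garden desert market ivory", the head is "ivory" (specifically "desert market ivory") and the modifier is "garden".
Within "desert market ivory", the head is "ivory" (specifically "market ivory") and the modifier is "desert".
Within "market ivory", the head is "ivory" and the modifier is "market".
Putting it together: [[garden [desert [market ivory]]] hook].

[[garden [desert [market ivory]]] hook]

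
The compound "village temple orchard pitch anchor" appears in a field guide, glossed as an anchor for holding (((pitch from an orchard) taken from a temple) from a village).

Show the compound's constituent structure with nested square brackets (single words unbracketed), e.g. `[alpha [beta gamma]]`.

Whole compound: head "anchor", modifier "village temple orchard pitch".
Inside "village temple orchard pitch": head "pitch" (specifically "temple orchard pitch"), modifier "village".
Inside "temple orchard pitch": head "pitch" (specifically "orchard pitch"), modifier "temple".
Inside "orchard pitch": head "pitch", modifier "orchard".
Putting it together: [[village [temple [orchard pitch]]] anchor].

[[village [temple [orchard pitch]]] anchor]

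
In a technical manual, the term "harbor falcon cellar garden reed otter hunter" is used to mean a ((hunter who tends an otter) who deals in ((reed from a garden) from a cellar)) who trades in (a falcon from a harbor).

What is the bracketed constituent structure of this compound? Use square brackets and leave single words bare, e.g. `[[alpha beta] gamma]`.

[[harbor falcon] [[cellar [garden reed]] [otter hunter]]]

The outermost head in the paraphrase is "hunter" (specifically "cellar garden reed otter hunter"), modified by "harbor falcon".
Within "harbor falcon", the head is "falcon" and the modifier is "harbor".
Within "cellar garden reed otter hunter", the head is "hunter" (specifically "otter hunter") and the modifier is "cellar garden reed".
Within "cellar garden reed", the head is "reed" (specifically "garden reed") and the modifier is "cellar".
Within "garden reed", the head is "reed" and the modifier is "garden".
Within "otter hunter", the head is "hunter" and the modifier is "otter".
Assembled: [[harbor falcon] [[cellar [garden reed]] [otter hunter]]].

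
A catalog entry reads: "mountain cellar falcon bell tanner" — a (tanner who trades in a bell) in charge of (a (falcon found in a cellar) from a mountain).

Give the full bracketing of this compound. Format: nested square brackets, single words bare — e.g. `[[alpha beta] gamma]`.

[[mountain [cellar falcon]] [bell tanner]]

At the top level: head "tanner" (specifically "bell tanner"); modifier "mountain cellar falcon".
Within "mountain cellar falcon", the head is "falcon" (specifically "cellar falcon") and the modifier is "mountain".
Within "cellar falcon", the head is "falcon" and the modifier is "cellar".
Within "bell tanner", the head is "tanner" and the modifier is "bell".
So the structure is [[mountain [cellar falcon]] [bell tanner]].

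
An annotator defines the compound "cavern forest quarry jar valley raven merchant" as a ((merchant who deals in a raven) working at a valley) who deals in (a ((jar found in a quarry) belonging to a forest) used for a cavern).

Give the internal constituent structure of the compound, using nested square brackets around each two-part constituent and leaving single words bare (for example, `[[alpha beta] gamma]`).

[[cavern [forest [quarry jar]]] [valley [raven merchant]]]

The outermost head in the paraphrase is "merchant" (specifically "valley raven merchant"), modified by "cavern forest quarry jar".
Within "cavern forest quarry jar", the head is "jar" (specifically "forest quarry jar") and the modifier is "cavern".
Within "forest quarry jar", the head is "jar" (specifically "quarry jar") and the modifier is "forest".
Within "quarry jar", the head is "jar" and the modifier is "quarry".
Within "valley raven merchant", the head is "merchant" (specifically "raven merchant") and the modifier is "valley".
Within "raven merchant", the head is "merchant" and the modifier is "raven".
Putting it together: [[cavern [forest [quarry jar]]] [valley [raven merchant]]].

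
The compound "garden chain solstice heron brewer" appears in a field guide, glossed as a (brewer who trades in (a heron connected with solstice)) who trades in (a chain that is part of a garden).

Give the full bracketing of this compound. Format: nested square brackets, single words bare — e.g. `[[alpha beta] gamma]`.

[[garden chain] [[solstice heron] brewer]]

The outermost head in the paraphrase is "brewer" (specifically "solstice heron brewer"), modified by "garden chain".
Inside "garden chain": head "chain", modifier "garden".
Inside "solstice heron brewer": head "brewer", modifier "solstice heron".
Inside "solstice heron": head "heron", modifier "solstice".
Assembled: [[garden chain] [[solstice heron] brewer]].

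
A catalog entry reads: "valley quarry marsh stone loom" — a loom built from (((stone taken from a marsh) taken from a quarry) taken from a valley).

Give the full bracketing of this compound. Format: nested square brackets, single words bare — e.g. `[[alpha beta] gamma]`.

Whole compound: head "loom", modifier "valley quarry marsh stone".
Within "valley quarry marsh stone", the head is "stone" (specifically "quarry marsh stone") and the modifier is "valley".
Within "quarry marsh stone", the head is "stone" (specifically "marsh stone") and the modifier is "quarry".
Within "marsh stone", the head is "stone" and the modifier is "marsh".
So the structure is [[valley [quarry [marsh stone]]] loom].

[[valley [quarry [marsh stone]]] loom]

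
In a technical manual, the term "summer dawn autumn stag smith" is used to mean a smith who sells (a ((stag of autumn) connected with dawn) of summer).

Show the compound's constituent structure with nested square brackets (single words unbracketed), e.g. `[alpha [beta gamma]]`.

The outermost head in the paraphrase is "smith", modified by "summer dawn autumn stag".
Inside "summer dawn autumn stag": head "stag" (specifically "dawn autumn stag"), modifier "summer".
Inside "dawn autumn stag": head "stag" (specifically "autumn stag"), modifier "dawn".
Inside "autumn stag": head "stag", modifier "autumn".
Putting it together: [[summer [dawn [autumn stag]]] smith].

[[summer [dawn [autumn stag]]] smith]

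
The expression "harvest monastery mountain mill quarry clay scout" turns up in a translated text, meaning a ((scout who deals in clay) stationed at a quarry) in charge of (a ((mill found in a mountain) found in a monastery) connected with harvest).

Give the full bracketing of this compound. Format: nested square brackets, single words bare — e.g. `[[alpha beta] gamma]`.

Whole compound: head "scout" (specifically "quarry clay scout"), modifier "harvest monastery mountain mill".
Inside "harvest monastery mountain mill": head "mill" (specifically "monastery mountain mill"), modifier "harvest".
Inside "monastery mountain mill": head "mill" (specifically "mountain mill"), modifier "monastery".
Inside "mountain mill": head "mill", modifier "mountain".
Inside "quarry clay scout": head "scout" (specifically "clay scout"), modifier "quarry".
Inside "clay scout": head "scout", modifier "clay".
Putting it together: [[harvest [monastery [mountain mill]]] [quarry [clay scout]]].

[[harvest [monastery [mountain mill]]] [quarry [clay scout]]]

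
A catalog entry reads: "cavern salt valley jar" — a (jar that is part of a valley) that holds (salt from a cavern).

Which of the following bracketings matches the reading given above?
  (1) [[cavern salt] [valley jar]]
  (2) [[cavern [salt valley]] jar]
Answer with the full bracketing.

The paraphrase's head is the "jar" part ("valley jar"); its modifier is "cavern salt".
That top-level split, carried through the inner groups, gives [[cavern salt] [valley jar]].

[[cavern salt] [valley jar]]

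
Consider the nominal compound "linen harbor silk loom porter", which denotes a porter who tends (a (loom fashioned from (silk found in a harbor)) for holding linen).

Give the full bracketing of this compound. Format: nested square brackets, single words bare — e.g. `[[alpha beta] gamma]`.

[[linen [[harbor silk] loom]] porter]

Overall it is a kind of porter; the modifier is "linen harbor silk loom".
Within "linen harbor silk loom", the head is "loom" (specifically "harbor silk loom") and the modifier is "linen".
Within "harbor silk loom", the head is "loom" and the modifier is "harbor silk".
Within "harbor silk", the head is "silk" and the modifier is "harbor".
Putting it together: [[linen [[harbor silk] loom]] porter].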